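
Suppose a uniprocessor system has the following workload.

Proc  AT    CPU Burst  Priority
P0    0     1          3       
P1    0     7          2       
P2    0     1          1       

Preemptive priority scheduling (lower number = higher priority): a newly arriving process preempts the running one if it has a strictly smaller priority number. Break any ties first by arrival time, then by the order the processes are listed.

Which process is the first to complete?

Gantt: | P2 0-1 | P1 1-8 | P0 8-9 |
Completion: P0=9  P1=8  P2=1
Turnaround (C−A): P0=9  P1=8  P2=1
Finish order: P2 → P1 → P0

P2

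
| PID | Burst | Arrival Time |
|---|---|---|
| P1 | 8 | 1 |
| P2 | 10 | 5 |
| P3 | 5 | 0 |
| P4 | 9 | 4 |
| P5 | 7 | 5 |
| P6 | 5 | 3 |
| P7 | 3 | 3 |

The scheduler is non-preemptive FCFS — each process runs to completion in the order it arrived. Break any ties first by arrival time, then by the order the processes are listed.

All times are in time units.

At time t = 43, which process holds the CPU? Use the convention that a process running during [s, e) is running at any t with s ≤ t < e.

P5

Timeline: | P3 0-5 | P1 5-13 | P6 13-18 | P7 18-21 | P4 21-30 | P2 30-40 | P5 40-47 |
Completion: P1=13  P2=40  P3=5  P4=30  P5=47  P6=18  P7=21
Turnaround (C−A): P1=12  P2=35  P3=5  P4=26  P5=42  P6=15  P7=18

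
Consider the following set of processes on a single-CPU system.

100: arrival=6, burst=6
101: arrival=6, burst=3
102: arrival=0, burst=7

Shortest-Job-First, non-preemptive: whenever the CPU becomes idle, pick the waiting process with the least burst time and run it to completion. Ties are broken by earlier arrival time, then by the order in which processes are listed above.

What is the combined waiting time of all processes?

Schedule: | 102 0-7 | 101 7-10 | 100 10-16 |
Completion: 100=16  101=10  102=7
Waiting = turnaround − burst: 100=4, 101=1, 102=0
Total waiting = 4 + 1 + 0 = 5

5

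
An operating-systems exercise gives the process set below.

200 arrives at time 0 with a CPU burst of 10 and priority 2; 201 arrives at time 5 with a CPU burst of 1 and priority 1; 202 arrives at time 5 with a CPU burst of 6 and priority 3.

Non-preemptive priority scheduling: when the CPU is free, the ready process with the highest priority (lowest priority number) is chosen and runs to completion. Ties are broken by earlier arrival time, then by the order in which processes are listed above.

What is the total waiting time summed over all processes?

Timeline: | 200 0-10 | 201 10-11 | 202 11-17 |
Completion: 200=10  201=11  202=17
Waiting = turnaround − burst: 200=0, 201=5, 202=6
Total waiting = 0 + 5 + 6 = 11

11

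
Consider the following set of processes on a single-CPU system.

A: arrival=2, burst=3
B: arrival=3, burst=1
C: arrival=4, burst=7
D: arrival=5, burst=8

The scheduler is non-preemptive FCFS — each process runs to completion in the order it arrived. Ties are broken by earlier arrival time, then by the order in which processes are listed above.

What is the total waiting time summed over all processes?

12

Schedule: | idle 0-2 | A 2-5 | B 5-6 | C 6-13 | D 13-21 |
Completion: A=5  B=6  C=13  D=21
Turnaround (C−A): A=3  B=3  C=9  D=16
Waiting = turnaround − burst: A=0, B=2, C=2, D=8
Total waiting = 0 + 2 + 2 + 8 = 12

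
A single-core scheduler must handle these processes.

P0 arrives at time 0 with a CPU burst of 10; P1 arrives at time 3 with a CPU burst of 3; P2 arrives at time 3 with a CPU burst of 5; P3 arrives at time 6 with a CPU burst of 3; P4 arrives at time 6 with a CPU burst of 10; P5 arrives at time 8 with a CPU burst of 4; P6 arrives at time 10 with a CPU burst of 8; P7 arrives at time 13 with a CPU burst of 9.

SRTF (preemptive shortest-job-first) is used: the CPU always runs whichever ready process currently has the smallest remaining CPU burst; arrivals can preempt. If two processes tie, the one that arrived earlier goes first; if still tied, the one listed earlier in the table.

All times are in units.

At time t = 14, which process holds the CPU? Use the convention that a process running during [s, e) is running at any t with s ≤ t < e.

P2

Schedule: | P0 0-3 | P1 3-6 | P3 6-9 | P5 9-13 | P2 13-18 | P0 18-25 | P6 25-33 | P7 33-42 | P4 42-52 |
Completion: P0=25  P1=6  P2=18  P3=9  P4=52  P5=13  P6=33  P7=42
Turnaround (C−A): P0=25  P1=3  P2=15  P3=3  P4=46  P5=5  P6=23  P7=29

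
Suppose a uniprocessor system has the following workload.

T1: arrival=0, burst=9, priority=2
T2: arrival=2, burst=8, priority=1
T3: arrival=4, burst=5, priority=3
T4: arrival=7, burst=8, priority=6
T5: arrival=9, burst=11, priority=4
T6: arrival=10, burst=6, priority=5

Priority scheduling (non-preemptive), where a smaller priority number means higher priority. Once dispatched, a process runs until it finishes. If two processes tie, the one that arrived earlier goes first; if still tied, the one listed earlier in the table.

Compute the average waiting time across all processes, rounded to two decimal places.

Schedule: | T1 0-9 | T2 9-17 | T3 17-22 | T5 22-33 | T6 33-39 | T4 39-47 |
Completion: T1=9  T2=17  T3=22  T4=47  T5=33  T6=39
Turnaround (C−A): T1=9  T2=15  T3=18  T4=40  T5=24  T6=29
Waiting times: T1=0, T2=7, T3=13, T4=32, T5=13, T6=23
Average waiting = (0+7+13+32+13+23) / 6 = 88/6 = 14.67

14.67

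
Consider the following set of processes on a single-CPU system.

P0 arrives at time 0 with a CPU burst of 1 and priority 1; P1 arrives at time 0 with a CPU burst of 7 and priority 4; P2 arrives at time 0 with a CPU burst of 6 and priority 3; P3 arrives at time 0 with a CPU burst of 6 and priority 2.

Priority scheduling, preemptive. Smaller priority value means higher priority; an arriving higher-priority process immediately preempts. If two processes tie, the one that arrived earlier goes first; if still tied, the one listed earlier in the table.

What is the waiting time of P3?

1

Gantt: | P0 0-1 | P3 1-7 | P2 7-13 | P1 13-20 |
Completion: P0=1  P1=20  P2=13  P3=7
Waiting(P3) = turnaround − burst = 7 − 6 = 1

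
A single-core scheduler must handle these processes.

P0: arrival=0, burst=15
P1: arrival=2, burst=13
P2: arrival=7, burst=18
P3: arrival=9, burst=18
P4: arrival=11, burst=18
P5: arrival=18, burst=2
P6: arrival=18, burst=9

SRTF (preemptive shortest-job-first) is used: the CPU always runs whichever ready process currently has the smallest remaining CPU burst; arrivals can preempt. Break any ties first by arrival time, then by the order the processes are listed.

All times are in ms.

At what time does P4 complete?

93

Gantt: | P0 0-15 | P1 15-18 | P5 18-20 | P6 20-29 | P1 29-39 | P2 39-57 | P3 57-75 | P4 75-93 |
Completion: P0=15  P1=39  P2=57  P3=75  P4=93  P5=20  P6=29
Turnaround (C−A): P0=15  P1=37  P2=50  P3=66  P4=82  P5=2  P6=11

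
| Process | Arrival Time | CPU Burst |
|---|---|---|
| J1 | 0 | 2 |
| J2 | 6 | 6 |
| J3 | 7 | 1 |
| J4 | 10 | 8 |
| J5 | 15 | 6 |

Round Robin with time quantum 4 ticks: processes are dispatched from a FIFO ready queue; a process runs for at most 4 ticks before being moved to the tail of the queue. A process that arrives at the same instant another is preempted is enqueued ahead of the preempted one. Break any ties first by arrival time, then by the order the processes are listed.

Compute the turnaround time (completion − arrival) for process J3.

4

Timeline: | J1 0-2 | idle 2-6 | J2 6-10 | J3 10-11 | J4 11-15 | J2 15-17 | J5 17-21 | J4 21-25 | J5 25-27 |
Completion: J1=2  J2=17  J3=11  J4=25  J5=27
Turnaround (C−A): J1=2  J2=11  J3=4  J4=15  J5=12
Turnaround(J3) = completion − arrival = 11 − 7 = 4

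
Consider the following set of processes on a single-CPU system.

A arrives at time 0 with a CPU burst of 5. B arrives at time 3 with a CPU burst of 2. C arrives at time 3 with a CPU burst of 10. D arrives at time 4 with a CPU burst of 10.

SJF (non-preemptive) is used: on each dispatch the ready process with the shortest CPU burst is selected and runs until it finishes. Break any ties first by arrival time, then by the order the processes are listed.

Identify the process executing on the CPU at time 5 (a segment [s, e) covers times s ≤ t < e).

Timeline: | A 0-5 | B 5-7 | C 7-17 | D 17-27 |
Completion: A=5  B=7  C=17  D=27
Turnaround (C−A): A=5  B=4  C=14  D=23

B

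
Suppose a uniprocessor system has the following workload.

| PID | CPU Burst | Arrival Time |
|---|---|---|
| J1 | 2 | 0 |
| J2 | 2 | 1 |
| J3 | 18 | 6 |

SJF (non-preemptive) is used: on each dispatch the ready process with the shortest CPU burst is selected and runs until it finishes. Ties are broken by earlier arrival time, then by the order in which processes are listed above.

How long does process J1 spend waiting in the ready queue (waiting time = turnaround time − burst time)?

0

Gantt: | J1 0-2 | J2 2-4 | idle 4-6 | J3 6-24 |
Completion: J1=2  J2=4  J3=24
Waiting(J1) = turnaround − burst = 2 − 2 = 0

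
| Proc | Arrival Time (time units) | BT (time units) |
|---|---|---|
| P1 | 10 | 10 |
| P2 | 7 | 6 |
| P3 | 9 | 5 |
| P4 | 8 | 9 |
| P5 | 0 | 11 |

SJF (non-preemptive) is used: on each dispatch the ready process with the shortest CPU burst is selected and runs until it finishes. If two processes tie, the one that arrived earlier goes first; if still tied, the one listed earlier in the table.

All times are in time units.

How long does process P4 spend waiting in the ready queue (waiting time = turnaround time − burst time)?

14

Timeline: | P5 0-11 | P3 11-16 | P2 16-22 | P4 22-31 | P1 31-41 |
Completion: P1=41  P2=22  P3=16  P4=31  P5=11
Turnaround (C−A): P1=31  P2=15  P3=7  P4=23  P5=11
Waiting(P4) = turnaround − burst = 23 − 9 = 14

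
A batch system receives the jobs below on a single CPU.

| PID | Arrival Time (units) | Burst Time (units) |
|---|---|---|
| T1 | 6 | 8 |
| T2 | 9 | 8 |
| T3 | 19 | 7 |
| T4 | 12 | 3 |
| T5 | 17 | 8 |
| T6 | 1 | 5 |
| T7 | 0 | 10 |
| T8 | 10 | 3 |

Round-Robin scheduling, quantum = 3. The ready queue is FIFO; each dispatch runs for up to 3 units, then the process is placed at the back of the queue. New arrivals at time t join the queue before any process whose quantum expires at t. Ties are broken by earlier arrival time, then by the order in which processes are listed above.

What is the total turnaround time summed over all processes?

218

Timeline: | T7 0-3 | T6 3-6 | T7 6-9 | T1 9-12 | T6 12-14 | T2 14-17 | T7 17-20 | T8 20-23 | T4 23-26 | T1 26-29 | T5 29-32 | T2 32-35 | T3 35-38 | T7 38-39 | T1 39-41 | T5 41-44 | T2 44-46 | T3 46-49 | T5 49-51 | T3 51-52 |
Completion: T1=41  T2=46  T3=52  T4=26  T5=51  T6=14  T7=39  T8=23
Turnaround = completion − arrival: T1=35, T2=37, T3=33, T4=14, T5=34, T6=13, T7=39, T8=13
Total turnaround = 35 + 37 + 33 + 14 + 34 + 13 + 39 + 13 = 218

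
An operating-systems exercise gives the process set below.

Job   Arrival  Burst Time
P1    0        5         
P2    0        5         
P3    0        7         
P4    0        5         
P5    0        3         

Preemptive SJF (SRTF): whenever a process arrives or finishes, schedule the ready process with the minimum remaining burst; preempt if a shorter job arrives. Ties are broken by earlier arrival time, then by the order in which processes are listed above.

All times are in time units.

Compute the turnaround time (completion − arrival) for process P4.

18

Schedule: | P5 0-3 | P1 3-8 | P2 8-13 | P4 13-18 | P3 18-25 |
Completion: P1=8  P2=13  P3=25  P4=18  P5=3
Turnaround (C−A): P1=8  P2=13  P3=25  P4=18  P5=3
Turnaround(P4) = completion − arrival = 18 − 0 = 18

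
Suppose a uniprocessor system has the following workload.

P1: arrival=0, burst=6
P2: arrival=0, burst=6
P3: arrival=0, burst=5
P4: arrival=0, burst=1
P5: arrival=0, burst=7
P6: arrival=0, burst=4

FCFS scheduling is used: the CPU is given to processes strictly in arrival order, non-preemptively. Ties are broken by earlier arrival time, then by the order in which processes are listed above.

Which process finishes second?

P2

Timeline: | P1 0-6 | P2 6-12 | P3 12-17 | P4 17-18 | P5 18-25 | P6 25-29 |
Completion: P1=6  P2=12  P3=17  P4=18  P5=25  P6=29
Turnaround (C−A): P1=6  P2=12  P3=17  P4=18  P5=25  P6=29
Finish order: P1 → P2 → P3 → P4 → P5 → P6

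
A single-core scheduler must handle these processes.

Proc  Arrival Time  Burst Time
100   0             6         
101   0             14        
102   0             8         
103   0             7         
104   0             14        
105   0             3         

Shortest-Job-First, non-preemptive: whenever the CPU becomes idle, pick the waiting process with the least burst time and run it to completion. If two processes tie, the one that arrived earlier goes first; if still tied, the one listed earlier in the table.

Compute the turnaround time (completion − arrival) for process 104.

52

Timeline: | 105 0-3 | 100 3-9 | 103 9-16 | 102 16-24 | 101 24-38 | 104 38-52 |
Completion: 100=9  101=38  102=24  103=16  104=52  105=3
Turnaround (C−A): 100=9  101=38  102=24  103=16  104=52  105=3
Turnaround(104) = completion − arrival = 52 − 0 = 52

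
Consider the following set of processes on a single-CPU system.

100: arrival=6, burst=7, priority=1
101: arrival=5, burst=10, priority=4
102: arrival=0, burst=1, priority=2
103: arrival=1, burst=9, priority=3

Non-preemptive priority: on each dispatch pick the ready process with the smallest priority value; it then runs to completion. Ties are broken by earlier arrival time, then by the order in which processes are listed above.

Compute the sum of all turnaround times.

Timeline: | 102 0-1 | 103 1-10 | 100 10-17 | 101 17-27 |
Completion: 100=17  101=27  102=1  103=10
Turnaround (C−A): 100=11  101=22  102=1  103=9
Turnaround = completion − arrival: 100=11, 101=22, 102=1, 103=9
Total turnaround = 11 + 22 + 1 + 9 = 43

43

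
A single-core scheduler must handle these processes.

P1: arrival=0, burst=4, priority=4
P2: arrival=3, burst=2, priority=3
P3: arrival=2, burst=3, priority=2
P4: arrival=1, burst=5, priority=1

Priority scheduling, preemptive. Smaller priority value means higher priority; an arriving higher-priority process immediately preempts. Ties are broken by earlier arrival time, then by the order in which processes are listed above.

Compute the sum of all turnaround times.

Schedule: | P1 0-1 | P4 1-6 | P3 6-9 | P2 9-11 | P1 11-14 |
Completion: P1=14  P2=11  P3=9  P4=6
Turnaround = completion − arrival: P1=14, P2=8, P3=7, P4=5
Total turnaround = 14 + 8 + 7 + 5 = 34

34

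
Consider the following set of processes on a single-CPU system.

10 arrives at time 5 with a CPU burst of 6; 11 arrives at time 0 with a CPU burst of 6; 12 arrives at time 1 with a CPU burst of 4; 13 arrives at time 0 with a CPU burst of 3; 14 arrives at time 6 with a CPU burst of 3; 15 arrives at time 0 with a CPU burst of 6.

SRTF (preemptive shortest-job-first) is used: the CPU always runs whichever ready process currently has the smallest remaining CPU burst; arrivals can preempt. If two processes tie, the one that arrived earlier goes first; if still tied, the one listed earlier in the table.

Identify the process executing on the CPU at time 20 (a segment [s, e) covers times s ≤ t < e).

Timeline: | 13 0-3 | 12 3-7 | 14 7-10 | 11 10-16 | 15 16-22 | 10 22-28 |
Completion: 10=28  11=16  12=7  13=3  14=10  15=22
Turnaround (C−A): 10=23  11=16  12=6  13=3  14=4  15=22

15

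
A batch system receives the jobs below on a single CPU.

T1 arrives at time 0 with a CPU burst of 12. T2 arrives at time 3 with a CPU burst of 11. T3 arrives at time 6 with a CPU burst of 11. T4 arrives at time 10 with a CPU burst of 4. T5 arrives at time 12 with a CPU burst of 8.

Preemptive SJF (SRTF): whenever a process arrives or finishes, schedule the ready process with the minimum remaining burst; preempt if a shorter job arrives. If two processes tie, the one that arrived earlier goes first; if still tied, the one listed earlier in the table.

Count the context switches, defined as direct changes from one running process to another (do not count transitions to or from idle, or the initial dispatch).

Gantt: | T1 0-12 | T4 12-16 | T5 16-24 | T2 24-35 | T3 35-46 |
Completion: T1=12  T2=35  T3=46  T4=16  T5=24
Turnaround (C−A): T1=12  T2=32  T3=40  T4=6  T5=12

4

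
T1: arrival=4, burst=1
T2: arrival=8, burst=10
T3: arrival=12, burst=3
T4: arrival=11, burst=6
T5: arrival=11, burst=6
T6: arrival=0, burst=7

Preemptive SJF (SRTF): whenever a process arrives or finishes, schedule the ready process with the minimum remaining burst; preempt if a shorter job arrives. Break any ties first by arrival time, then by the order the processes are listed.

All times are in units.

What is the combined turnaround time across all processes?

Gantt: | T6 0-4 | T1 4-5 | T6 5-8 | T2 8-11 | T4 11-12 | T3 12-15 | T4 15-20 | T5 20-26 | T2 26-33 |
Completion: T1=5  T2=33  T3=15  T4=20  T5=26  T6=8
Turnaround (C−A): T1=1  T2=25  T3=3  T4=9  T5=15  T6=8
Turnaround = completion − arrival: T1=1, T2=25, T3=3, T4=9, T5=15, T6=8
Total turnaround = 1 + 25 + 3 + 9 + 15 + 8 = 61

61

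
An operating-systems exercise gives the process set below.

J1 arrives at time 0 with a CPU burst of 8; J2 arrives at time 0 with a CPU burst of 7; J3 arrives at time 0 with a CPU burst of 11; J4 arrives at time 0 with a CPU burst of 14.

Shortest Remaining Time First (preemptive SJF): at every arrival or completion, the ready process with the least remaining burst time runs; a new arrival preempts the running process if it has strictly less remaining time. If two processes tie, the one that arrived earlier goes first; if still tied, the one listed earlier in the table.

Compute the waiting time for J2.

0

Gantt: | J2 0-7 | J1 7-15 | J3 15-26 | J4 26-40 |
Completion: J1=15  J2=7  J3=26  J4=40
Turnaround (C−A): J1=15  J2=7  J3=26  J4=40
Waiting(J2) = turnaround − burst = 7 − 7 = 0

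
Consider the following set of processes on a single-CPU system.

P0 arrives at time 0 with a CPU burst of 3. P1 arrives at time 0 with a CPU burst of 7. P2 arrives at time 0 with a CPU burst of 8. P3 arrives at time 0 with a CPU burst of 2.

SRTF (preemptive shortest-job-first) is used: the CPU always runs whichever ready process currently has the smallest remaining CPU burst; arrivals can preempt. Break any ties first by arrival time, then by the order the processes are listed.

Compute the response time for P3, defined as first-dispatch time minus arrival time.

0

Schedule: | P3 0-2 | P0 2-5 | P1 5-12 | P2 12-20 |
Completion: P0=5  P1=12  P2=20  P3=2
Response(P3) = first start − arrival = 0 − 0 = 0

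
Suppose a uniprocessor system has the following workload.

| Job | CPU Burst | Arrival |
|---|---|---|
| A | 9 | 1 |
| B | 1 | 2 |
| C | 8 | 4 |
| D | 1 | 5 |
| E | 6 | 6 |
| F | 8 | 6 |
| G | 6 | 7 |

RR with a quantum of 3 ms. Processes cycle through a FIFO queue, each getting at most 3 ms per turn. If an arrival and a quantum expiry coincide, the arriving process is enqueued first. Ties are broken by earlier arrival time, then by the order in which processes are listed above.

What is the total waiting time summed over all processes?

Timeline: | idle 0-1 | A 1-4 | B 4-5 | C 5-8 | A 8-11 | D 11-12 | E 12-15 | F 15-18 | G 18-21 | C 21-24 | A 24-27 | E 27-30 | F 30-33 | G 33-36 | C 36-38 | F 38-40 |
Completion: A=27  B=5  C=38  D=12  E=30  F=40  G=36
Waiting = turnaround − burst: A=17, B=2, C=26, D=6, E=18, F=26, G=23
Total waiting = 17 + 2 + 26 + 6 + 18 + 26 + 23 = 118

118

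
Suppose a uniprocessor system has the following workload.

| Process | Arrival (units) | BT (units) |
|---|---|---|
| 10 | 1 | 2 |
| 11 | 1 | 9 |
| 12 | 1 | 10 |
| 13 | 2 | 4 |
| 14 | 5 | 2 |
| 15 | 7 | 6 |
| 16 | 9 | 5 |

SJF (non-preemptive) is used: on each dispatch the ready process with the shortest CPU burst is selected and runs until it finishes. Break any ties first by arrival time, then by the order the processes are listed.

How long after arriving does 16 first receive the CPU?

0

Schedule: | idle 0-1 | 10 1-3 | 13 3-7 | 14 7-9 | 16 9-14 | 15 14-20 | 11 20-29 | 12 29-39 |
Completion: 10=3  11=29  12=39  13=7  14=9  15=20  16=14
Response(16) = first start − arrival = 9 − 9 = 0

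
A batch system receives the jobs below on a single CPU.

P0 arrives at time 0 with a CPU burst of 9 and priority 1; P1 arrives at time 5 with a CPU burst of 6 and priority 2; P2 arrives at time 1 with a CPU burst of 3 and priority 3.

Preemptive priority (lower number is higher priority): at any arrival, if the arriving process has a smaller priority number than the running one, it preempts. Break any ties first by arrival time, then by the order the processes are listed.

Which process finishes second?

P1

Gantt: | P0 0-9 | P1 9-15 | P2 15-18 |
Completion: P0=9  P1=15  P2=18
Turnaround (C−A): P0=9  P1=10  P2=17
Finish order: P0 → P1 → P2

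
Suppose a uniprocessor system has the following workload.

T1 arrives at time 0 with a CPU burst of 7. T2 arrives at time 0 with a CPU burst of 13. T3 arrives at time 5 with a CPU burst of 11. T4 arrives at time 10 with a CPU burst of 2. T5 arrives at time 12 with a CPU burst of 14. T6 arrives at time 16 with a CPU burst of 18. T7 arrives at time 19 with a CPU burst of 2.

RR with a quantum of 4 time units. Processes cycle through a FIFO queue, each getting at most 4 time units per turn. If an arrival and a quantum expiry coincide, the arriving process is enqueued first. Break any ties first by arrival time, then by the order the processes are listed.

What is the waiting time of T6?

Timeline: | T1 0-4 | T2 4-8 | T1 8-11 | T3 11-15 | T2 15-19 | T4 19-21 | T5 21-25 | T3 25-29 | T6 29-33 | T7 33-35 | T2 35-39 | T5 39-43 | T3 43-46 | T6 46-50 | T2 50-51 | T5 51-55 | T6 55-59 | T5 59-61 | T6 61-67 |
Completion: T1=11  T2=51  T3=46  T4=21  T5=61  T6=67  T7=35
Turnaround (C−A): T1=11  T2=51  T3=41  T4=11  T5=49  T6=51  T7=16
Waiting(T6) = turnaround − burst = 51 − 18 = 33

33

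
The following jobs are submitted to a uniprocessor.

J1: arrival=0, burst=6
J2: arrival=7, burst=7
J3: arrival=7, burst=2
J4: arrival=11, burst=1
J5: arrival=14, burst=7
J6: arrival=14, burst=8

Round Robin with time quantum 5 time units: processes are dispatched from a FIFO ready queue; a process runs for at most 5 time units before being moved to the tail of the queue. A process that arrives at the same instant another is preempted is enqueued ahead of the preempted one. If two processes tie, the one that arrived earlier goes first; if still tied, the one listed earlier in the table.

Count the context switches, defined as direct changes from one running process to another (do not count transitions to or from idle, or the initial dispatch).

7

Schedule: | J1 0-6 | idle 6-7 | J2 7-12 | J3 12-14 | J4 14-15 | J2 15-17 | J5 17-22 | J6 22-27 | J5 27-29 | J6 29-32 |
Completion: J1=6  J2=17  J3=14  J4=15  J5=29  J6=32
Turnaround (C−A): J1=6  J2=10  J3=7  J4=4  J5=15  J6=18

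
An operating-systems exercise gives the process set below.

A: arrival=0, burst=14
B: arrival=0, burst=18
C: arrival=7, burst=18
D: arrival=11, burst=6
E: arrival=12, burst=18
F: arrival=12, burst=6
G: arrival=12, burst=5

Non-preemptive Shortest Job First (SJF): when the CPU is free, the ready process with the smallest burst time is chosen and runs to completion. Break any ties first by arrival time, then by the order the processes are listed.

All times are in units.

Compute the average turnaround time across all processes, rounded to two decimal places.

Gantt: | A 0-14 | G 14-19 | D 19-25 | F 25-31 | B 31-49 | C 49-67 | E 67-85 |
Completion: A=14  B=49  C=67  D=25  E=85  F=31  G=19
Turnaround (C−A): A=14  B=49  C=60  D=14  E=73  F=19  G=7
Turnaround times: A=14, B=49, C=60, D=14, E=73, F=19, G=7
Average turnaround = (14+49+60+14+73+19+7) / 7 = 236/7 = 33.71

33.71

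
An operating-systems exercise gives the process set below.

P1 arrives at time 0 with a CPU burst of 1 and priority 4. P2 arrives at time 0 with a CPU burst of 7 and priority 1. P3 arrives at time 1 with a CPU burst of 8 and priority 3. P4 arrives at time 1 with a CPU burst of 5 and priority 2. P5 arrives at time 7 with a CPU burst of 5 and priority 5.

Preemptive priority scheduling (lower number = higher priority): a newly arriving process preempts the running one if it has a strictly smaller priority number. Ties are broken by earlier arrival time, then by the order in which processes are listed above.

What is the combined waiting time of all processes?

51

Timeline: | P2 0-7 | P4 7-12 | P3 12-20 | P1 20-21 | P5 21-26 |
Completion: P1=21  P2=7  P3=20  P4=12  P5=26
Waiting = turnaround − burst: P1=20, P2=0, P3=11, P4=6, P5=14
Total waiting = 20 + 0 + 11 + 6 + 14 = 51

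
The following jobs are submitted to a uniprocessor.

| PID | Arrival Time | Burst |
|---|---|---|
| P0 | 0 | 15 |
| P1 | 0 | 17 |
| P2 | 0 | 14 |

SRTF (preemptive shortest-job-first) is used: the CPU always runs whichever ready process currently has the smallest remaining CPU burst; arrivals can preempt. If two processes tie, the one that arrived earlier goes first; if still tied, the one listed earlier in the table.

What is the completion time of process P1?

46

Gantt: | P2 0-14 | P0 14-29 | P1 29-46 |
Completion: P0=29  P1=46  P2=14
Turnaround (C−A): P0=29  P1=46  P2=14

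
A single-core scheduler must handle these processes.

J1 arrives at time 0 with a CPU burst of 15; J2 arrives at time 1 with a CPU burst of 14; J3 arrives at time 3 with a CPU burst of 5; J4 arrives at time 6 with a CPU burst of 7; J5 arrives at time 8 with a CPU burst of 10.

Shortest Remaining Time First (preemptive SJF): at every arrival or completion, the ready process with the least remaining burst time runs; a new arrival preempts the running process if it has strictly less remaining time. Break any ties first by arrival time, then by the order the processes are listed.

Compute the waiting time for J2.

Gantt: | J1 0-3 | J3 3-8 | J4 8-15 | J5 15-25 | J1 25-37 | J2 37-51 |
Completion: J1=37  J2=51  J3=8  J4=15  J5=25
Waiting(J2) = turnaround − burst = 50 − 14 = 36

36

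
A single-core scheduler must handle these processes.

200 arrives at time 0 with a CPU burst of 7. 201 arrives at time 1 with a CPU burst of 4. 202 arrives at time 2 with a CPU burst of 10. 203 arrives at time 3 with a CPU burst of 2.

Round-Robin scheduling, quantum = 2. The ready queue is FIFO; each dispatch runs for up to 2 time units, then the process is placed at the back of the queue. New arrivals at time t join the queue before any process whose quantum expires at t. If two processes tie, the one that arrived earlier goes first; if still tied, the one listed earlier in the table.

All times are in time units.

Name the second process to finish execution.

201

Gantt: | 200 0-2 | 201 2-4 | 202 4-6 | 200 6-8 | 203 8-10 | 201 10-12 | 202 12-14 | 200 14-16 | 202 16-18 | 200 18-19 | 202 19-23 |
Completion: 200=19  201=12  202=23  203=10
Turnaround (C−A): 200=19  201=11  202=21  203=7
Finish order: 203 → 201 → 200 → 202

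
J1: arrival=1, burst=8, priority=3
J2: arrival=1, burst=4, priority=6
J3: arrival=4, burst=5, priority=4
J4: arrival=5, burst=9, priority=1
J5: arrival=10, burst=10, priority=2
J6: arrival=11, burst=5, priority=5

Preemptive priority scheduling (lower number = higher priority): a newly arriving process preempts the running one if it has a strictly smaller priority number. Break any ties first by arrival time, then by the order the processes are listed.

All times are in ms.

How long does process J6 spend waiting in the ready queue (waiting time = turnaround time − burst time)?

22

Gantt: | idle 0-1 | J1 1-5 | J4 5-14 | J5 14-24 | J1 24-28 | J3 28-33 | J6 33-38 | J2 38-42 |
Completion: J1=28  J2=42  J3=33  J4=14  J5=24  J6=38
Waiting(J6) = turnaround − burst = 27 − 5 = 22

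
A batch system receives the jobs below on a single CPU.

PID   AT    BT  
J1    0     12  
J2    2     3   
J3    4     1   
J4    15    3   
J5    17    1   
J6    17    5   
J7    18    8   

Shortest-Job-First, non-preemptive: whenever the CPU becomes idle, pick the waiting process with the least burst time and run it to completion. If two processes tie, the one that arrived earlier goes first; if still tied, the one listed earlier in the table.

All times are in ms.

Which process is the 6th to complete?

J6

Gantt: | J1 0-12 | J3 12-13 | J2 13-16 | J4 16-19 | J5 19-20 | J6 20-25 | J7 25-33 |
Completion: J1=12  J2=16  J3=13  J4=19  J5=20  J6=25  J7=33
Turnaround (C−A): J1=12  J2=14  J3=9  J4=4  J5=3  J6=8  J7=15
Finish order: J1 → J3 → J2 → J4 → J5 → J6 → J7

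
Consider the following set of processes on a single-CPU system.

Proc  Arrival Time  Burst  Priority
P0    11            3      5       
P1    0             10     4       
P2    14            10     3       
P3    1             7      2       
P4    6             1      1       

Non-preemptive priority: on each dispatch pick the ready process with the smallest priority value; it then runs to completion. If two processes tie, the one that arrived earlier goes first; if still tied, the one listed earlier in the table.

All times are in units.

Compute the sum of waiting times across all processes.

Schedule: | P1 0-10 | P4 10-11 | P3 11-18 | P2 18-28 | P0 28-31 |
Completion: P0=31  P1=10  P2=28  P3=18  P4=11
Turnaround (C−A): P0=20  P1=10  P2=14  P3=17  P4=5
Waiting = turnaround − burst: P0=17, P1=0, P2=4, P3=10, P4=4
Total waiting = 17 + 0 + 4 + 10 + 4 = 35

35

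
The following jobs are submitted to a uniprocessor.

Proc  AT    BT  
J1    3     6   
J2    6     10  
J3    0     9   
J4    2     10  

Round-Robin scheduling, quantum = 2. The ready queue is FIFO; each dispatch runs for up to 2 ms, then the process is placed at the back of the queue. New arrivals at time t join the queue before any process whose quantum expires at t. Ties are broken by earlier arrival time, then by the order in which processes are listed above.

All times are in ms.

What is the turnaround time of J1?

Gantt: | J3 0-2 | J4 2-4 | J3 4-6 | J1 6-8 | J4 8-10 | J2 10-12 | J3 12-14 | J1 14-16 | J4 16-18 | J2 18-20 | J3 20-22 | J1 22-24 | J4 24-26 | J2 26-28 | J3 28-29 | J4 29-31 | J2 31-35 |
Completion: J1=24  J2=35  J3=29  J4=31
Turnaround(J1) = completion − arrival = 24 − 3 = 21

21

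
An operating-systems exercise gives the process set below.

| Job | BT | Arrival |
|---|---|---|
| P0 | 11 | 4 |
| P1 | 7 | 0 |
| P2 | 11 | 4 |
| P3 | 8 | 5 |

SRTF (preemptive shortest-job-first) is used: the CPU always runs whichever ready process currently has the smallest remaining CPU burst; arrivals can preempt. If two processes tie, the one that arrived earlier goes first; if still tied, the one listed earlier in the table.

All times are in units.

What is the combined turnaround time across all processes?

72

Schedule: | P1 0-7 | P3 7-15 | P0 15-26 | P2 26-37 |
Completion: P0=26  P1=7  P2=37  P3=15
Turnaround = completion − arrival: P0=22, P1=7, P2=33, P3=10
Total turnaround = 22 + 7 + 33 + 10 = 72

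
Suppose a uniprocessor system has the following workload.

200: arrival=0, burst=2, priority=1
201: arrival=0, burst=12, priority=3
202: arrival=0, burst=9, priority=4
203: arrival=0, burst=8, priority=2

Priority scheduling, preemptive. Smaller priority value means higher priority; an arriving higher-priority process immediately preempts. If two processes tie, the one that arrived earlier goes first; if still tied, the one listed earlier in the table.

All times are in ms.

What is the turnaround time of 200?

Gantt: | 200 0-2 | 203 2-10 | 201 10-22 | 202 22-31 |
Completion: 200=2  201=22  202=31  203=10
Turnaround(200) = completion − arrival = 2 − 0 = 2

2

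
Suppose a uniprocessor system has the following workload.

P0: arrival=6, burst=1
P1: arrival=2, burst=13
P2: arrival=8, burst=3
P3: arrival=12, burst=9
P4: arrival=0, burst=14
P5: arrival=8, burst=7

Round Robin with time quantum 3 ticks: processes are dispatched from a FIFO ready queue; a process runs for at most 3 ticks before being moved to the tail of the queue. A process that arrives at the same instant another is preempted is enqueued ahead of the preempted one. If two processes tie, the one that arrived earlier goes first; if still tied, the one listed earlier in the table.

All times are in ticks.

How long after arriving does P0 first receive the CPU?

3

Schedule: | P4 0-3 | P1 3-6 | P4 6-9 | P0 9-10 | P1 10-13 | P2 13-16 | P5 16-19 | P4 19-22 | P3 22-25 | P1 25-28 | P5 28-31 | P4 31-34 | P3 34-37 | P1 37-40 | P5 40-41 | P4 41-43 | P3 43-46 | P1 46-47 |
Completion: P0=10  P1=47  P2=16  P3=46  P4=43  P5=41
Turnaround (C−A): P0=4  P1=45  P2=8  P3=34  P4=43  P5=33
Response(P0) = first start − arrival = 9 − 6 = 3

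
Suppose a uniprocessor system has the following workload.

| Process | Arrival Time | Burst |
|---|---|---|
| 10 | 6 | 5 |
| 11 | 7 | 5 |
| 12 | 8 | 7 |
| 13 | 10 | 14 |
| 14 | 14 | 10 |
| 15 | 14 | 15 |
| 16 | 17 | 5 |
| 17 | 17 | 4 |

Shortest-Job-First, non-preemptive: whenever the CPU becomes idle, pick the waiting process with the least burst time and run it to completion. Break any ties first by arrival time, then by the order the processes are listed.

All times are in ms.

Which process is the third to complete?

Timeline: | idle 0-6 | 10 6-11 | 11 11-16 | 12 16-23 | 17 23-27 | 16 27-32 | 14 32-42 | 13 42-56 | 15 56-71 |
Completion: 10=11  11=16  12=23  13=56  14=42  15=71  16=32  17=27
Turnaround (C−A): 10=5  11=9  12=15  13=46  14=28  15=57  16=15  17=10
Finish order: 10 → 11 → 12 → 17 → 16 → 14 → 13 → 15

12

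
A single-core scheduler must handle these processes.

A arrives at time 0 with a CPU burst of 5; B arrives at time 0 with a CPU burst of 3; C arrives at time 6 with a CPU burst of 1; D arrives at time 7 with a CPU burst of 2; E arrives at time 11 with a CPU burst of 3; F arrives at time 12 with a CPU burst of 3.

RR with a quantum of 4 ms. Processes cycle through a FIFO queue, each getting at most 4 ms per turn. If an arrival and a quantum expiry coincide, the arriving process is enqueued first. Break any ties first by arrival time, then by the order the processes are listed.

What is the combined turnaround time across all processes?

30

Gantt: | A 0-4 | B 4-7 | A 7-8 | C 8-9 | D 9-11 | E 11-14 | F 14-17 |
Completion: A=8  B=7  C=9  D=11  E=14  F=17
Turnaround (C−A): A=8  B=7  C=3  D=4  E=3  F=5
Turnaround = completion − arrival: A=8, B=7, C=3, D=4, E=3, F=5
Total turnaround = 8 + 7 + 3 + 4 + 3 + 5 = 30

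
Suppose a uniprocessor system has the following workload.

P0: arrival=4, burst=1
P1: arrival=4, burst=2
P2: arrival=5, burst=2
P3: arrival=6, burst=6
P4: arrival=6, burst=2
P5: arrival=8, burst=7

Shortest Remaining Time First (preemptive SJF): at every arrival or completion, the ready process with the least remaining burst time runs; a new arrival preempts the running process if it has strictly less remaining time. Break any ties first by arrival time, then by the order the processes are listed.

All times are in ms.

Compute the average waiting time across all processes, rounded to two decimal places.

3.33

Timeline: | idle 0-4 | P0 4-5 | P1 5-7 | P2 7-9 | P4 9-11 | P3 11-17 | P5 17-24 |
Completion: P0=5  P1=7  P2=9  P3=17  P4=11  P5=24
Turnaround (C−A): P0=1  P1=3  P2=4  P3=11  P4=5  P5=16
Waiting times: P0=0, P1=1, P2=2, P3=5, P4=3, P5=9
Average waiting = (0+1+2+5+3+9) / 6 = 20/6 = 3.33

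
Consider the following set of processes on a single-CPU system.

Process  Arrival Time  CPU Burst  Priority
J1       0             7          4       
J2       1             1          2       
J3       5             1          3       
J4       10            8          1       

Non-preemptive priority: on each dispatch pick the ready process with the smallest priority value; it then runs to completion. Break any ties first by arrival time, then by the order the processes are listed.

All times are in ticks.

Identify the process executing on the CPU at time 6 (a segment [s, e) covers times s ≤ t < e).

Schedule: | J1 0-7 | J2 7-8 | J3 8-9 | idle 9-10 | J4 10-18 |
Completion: J1=7  J2=8  J3=9  J4=18

J1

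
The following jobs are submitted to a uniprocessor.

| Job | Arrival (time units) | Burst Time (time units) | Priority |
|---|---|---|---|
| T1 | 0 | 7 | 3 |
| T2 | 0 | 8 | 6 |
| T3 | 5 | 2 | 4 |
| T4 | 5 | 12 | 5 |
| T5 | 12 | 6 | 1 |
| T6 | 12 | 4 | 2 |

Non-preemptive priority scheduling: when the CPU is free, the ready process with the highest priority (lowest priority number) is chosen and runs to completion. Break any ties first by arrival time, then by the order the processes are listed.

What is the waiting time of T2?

Timeline: | T1 0-7 | T3 7-9 | T4 9-21 | T5 21-27 | T6 27-31 | T2 31-39 |
Completion: T1=7  T2=39  T3=9  T4=21  T5=27  T6=31
Turnaround (C−A): T1=7  T2=39  T3=4  T4=16  T5=15  T6=19
Waiting(T2) = turnaround − burst = 39 − 8 = 31

31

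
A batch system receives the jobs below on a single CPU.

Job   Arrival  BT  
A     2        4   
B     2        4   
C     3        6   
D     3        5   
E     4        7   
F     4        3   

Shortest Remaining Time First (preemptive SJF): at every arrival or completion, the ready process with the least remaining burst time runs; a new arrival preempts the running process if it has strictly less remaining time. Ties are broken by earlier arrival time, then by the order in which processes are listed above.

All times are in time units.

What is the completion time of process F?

9

Schedule: | idle 0-2 | A 2-6 | F 6-9 | B 9-13 | D 13-18 | C 18-24 | E 24-31 |
Completion: A=6  B=13  C=24  D=18  E=31  F=9
Turnaround (C−A): A=4  B=11  C=21  D=15  E=27  F=5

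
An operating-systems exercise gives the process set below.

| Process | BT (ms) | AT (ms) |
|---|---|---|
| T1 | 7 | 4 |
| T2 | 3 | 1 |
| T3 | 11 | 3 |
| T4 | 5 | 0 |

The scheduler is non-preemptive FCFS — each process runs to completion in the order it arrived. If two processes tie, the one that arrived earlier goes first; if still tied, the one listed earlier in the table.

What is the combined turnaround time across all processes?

Schedule: | T4 0-5 | T2 5-8 | T3 8-19 | T1 19-26 |
Completion: T1=26  T2=8  T3=19  T4=5
Turnaround = completion − arrival: T1=22, T2=7, T3=16, T4=5
Total turnaround = 22 + 7 + 16 + 5 = 50

50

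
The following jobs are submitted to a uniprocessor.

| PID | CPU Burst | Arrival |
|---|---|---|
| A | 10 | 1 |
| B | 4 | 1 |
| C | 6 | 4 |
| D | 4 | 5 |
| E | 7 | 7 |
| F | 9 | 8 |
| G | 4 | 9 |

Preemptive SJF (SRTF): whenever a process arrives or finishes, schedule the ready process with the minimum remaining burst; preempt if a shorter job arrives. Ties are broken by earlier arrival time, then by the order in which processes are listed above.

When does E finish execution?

26

Gantt: | idle 0-1 | B 1-5 | D 5-9 | G 9-13 | C 13-19 | E 19-26 | F 26-35 | A 35-45 |
Completion: A=45  B=5  C=19  D=9  E=26  F=35  G=13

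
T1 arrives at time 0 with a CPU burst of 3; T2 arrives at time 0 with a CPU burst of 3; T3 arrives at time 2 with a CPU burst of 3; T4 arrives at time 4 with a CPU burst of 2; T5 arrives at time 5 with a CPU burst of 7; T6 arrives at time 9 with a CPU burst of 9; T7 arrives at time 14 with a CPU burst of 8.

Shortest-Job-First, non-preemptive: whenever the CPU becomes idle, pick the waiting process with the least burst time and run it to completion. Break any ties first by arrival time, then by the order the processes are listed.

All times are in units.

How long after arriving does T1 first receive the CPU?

Schedule: | T1 0-3 | T2 3-6 | T4 6-8 | T3 8-11 | T5 11-18 | T7 18-26 | T6 26-35 |
Completion: T1=3  T2=6  T3=11  T4=8  T5=18  T6=35  T7=26
Turnaround (C−A): T1=3  T2=6  T3=9  T4=4  T5=13  T6=26  T7=12
Response(T1) = first start − arrival = 0 − 0 = 0

0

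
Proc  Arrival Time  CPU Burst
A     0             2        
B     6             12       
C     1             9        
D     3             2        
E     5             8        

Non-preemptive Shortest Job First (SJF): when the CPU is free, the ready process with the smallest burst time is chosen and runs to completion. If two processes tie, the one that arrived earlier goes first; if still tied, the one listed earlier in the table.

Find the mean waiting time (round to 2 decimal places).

Schedule: | A 0-2 | C 2-11 | D 11-13 | E 13-21 | B 21-33 |
Completion: A=2  B=33  C=11  D=13  E=21
Turnaround (C−A): A=2  B=27  C=10  D=10  E=16
Waiting times: A=0, B=15, C=1, D=8, E=8
Average waiting = (0+15+1+8+8) / 5 = 32/5 = 6.40

6.40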